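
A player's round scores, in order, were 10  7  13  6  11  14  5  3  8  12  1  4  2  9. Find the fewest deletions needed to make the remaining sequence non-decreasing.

11

Fewest deletions = n − (longest non-decreasing subsequence).
i:      1  2  3  4  5  6  7  8  9 10 11 12 13 14
a[i]:  10  7 13  6 11 14  5  3  8 12  1  4  2  9
dp:     1  1  2  1  2  3  1  1  2  3  1  2  2  3
max dp = 3, so deletions = 14 − 3 = 11.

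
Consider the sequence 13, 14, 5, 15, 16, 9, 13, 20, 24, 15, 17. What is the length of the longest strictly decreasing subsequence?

Let dp[i] be the longest strictly decreasing subsequence ending at i:
i:      1  2  3  4  5  6  7  8  9 10 11
a[i]:  13 14  5 15 16  9 13 20 24 15 17
dp:     1  1  2  1  1  2  2  1  1  2  2
Maximum is 2.

2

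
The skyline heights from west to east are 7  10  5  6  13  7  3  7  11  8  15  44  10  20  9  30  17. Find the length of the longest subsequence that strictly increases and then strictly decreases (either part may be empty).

inc[i] = longest strictly increasing subsequence ending at i; dec[i] = longest strictly decreasing subsequence starting at i:
i:      1  2  3  4  5  6  7  8  9 10 11 12 13 14 15 16 17
a[i]:   7 10  5  6 13  7  3  7 11  8 15 44 10 20  9 30 17
inc:    1  2  1  2  3  3  1  3  4  4  5  6  5  6  5  7  6
dec:    3  3  2  2  4  2  1  1  3  1  3  3  2  2  1  2  1
Best peak at i=12 (value 44): inc=6, dec=3, length 6+3−1 = 8.

8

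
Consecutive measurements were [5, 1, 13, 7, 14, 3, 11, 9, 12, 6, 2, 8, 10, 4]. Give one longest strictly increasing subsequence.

1, 3, 6, 8, 10

Patience tails give the LIS length; then backtrack through the dp parents:
5 → extends → [5]
1 → replaces 5 → [1]
13 → extends → [1, 13]
7 → replaces 13 → [1, 7]
14 → extends → [1, 7, 14]
3 → replaces 7 → [1, 3, 14]
11 → replaces 14 → [1, 3, 11]
9 → replaces 11 → [1, 3, 9]
12 → extends → [1, 3, 9, 12]
6 → replaces 9 → [1, 3, 6, 12]
2 → replaces 3 → [1, 2, 6, 12]
8 → replaces 12 → [1, 2, 6, 8]
10 → extends → [1, 2, 6, 8, 10]
4 → replaces 6 → [1, 2, 4, 8, 10]
Length 5; one witness is 1, 3, 6, 8, 10.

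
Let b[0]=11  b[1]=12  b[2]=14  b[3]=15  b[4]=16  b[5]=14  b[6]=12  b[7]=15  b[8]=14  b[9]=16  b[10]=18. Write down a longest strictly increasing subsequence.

Patience tails give the LIS length; then backtrack through the dp parents:
11 → extends → [11]
12 → extends → [11, 12]
14 → extends → [11, 12, 14]
15 → extends → [11, 12, 14, 15]
16 → extends → [11, 12, 14, 15, 16]
14 → already a tail → [11, 12, 14, 15, 16]
12 → already a tail → [11, 12, 14, 15, 16]
15 → already a tail → [11, 12, 14, 15, 16]
14 → already a tail → [11, 12, 14, 15, 16]
16 → already a tail → [11, 12, 14, 15, 16]
18 → extends → [11, 12, 14, 15, 16, 18]
Length 6; one witness is 11, 12, 14, 15, 16, 18.

11, 12, 14, 15, 16, 18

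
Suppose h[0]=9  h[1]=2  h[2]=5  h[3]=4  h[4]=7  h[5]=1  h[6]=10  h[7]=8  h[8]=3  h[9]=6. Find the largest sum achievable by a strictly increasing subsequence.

Let S[i] be the best sum of a strictly increasing subsequence ending at i:
i:      0  1  2  3  4  5  6  7  8  9
h[i]:   9  2  5  4  7  1 10  8  3  6
S:      9  2  7  6 14  1 24 22  5 13
Maximum is 24 (e.g. 2 + 5 + 7 + 10).

24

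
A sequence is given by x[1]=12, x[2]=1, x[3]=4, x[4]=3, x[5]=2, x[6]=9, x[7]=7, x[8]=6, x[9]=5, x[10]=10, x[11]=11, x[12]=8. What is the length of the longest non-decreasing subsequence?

Track the smallest tail for each achievable length (allowing ties):
12 → extends → [12]
1 → replaces 12 → [1]
4 → extends → [1, 4]
3 → replaces 4 → [1, 3]
2 → replaces 3 → [1, 2]
9 → extends → [1, 2, 9]
7 → replaces 9 → [1, 2, 7]
6 → replaces 7 → [1, 2, 6]
5 → replaces 6 → [1, 2, 5]
10 → extends → [1, 2, 5, 10]
11 → extends → [1, 2, 5, 10, 11]
8 → replaces 10 → [1, 2, 5, 8, 11]
Five tails, so the longest non-decreasing subsequence has length 5 (e.g. 1, 4, 9, 10, 11).

5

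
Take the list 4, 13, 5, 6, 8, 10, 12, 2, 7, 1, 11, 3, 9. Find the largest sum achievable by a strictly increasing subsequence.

Let S[i] be the best sum of a strictly increasing subsequence ending at i:
i:      1  2  3  4  5  6  7  8  9 10 11 12 13
a[i]:   4 13  5  6  8 10 12  2  7  1 11  3  9
S:      4 17  9 15 23 33 45  2 22  1 44  5 32
Maximum is 45 (e.g. 4 + 5 + 6 + 8 + 10 + 12).

45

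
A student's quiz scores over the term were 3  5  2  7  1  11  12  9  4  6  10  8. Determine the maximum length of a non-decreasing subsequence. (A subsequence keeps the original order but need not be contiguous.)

5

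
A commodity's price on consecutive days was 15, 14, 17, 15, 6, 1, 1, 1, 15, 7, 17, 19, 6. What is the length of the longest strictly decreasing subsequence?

4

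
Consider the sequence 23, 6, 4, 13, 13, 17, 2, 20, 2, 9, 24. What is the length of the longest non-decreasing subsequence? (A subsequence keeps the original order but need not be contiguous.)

6

Track the smallest tail for each achievable length (allowing ties):
23 → extends → [23]
6 → replaces 23 → [6]
4 → replaces 6 → [4]
13 → extends → [4, 13]
13 → extends → [4, 13, 13]
17 → extends → [4, 13, 13, 17]
2 → replaces 4 → [2, 13, 13, 17]
20 → extends → [2, 13, 13, 17, 20]
2 → replaces 13 → [2, 2, 13, 17, 20]
9 → replaces 13 → [2, 2, 9, 17, 20]
24 → extends → [2, 2, 9, 17, 20, 24]
Six tails, so the longest non-decreasing subsequence has length 6 (e.g. 6, 13, 13, 17, 20, 24).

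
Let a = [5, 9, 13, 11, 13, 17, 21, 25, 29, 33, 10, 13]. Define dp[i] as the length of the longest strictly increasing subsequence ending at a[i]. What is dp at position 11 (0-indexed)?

dp[i] = 1 + max{dp[j] : j<i, a[j]<a[i]} (or 1 if no such j):
i:      0  1  2  3  4  5  6  7  8  9 10 11
a[i]:   5  9 13 11 13 17 21 25 29 33 10 13
dp:     1  2  3  3  4  5  6  7  8  9  3  4
At index 11 the value is 4.

4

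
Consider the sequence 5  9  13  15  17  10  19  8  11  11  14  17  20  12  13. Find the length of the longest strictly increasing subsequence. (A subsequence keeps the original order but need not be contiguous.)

7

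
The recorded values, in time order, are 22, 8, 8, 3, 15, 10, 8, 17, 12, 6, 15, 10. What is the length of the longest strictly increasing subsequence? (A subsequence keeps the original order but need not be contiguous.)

Let dp[i] be the length of the longest such subsequence ending at index i:
i:      1  2  3  4  5  6  7  8  9 10 11 12
a[i]:  22  8  8  3 15 10  8 17 12  6 15 10
dp:     1  1  1  1  2  2  2  3  3  2  4  3
Maximum dp value is 4.

4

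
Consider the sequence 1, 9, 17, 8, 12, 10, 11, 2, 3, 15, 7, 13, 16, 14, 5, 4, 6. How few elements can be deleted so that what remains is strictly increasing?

11

Fewest deletions = n − (longest strictly increasing subsequence).
i:      1  2  3  4  5  6  7  8  9 10 11 12 13 14 15 16 17
a[i]:   1  9 17  8 12 10 11  2  3 15  7 13 16 14  5  4  6
dp:     1  2  3  2  3  3  4  2  3  5  4  5  6  6  4  4  5
max dp = 6, so deletions = 17 − 6 = 11.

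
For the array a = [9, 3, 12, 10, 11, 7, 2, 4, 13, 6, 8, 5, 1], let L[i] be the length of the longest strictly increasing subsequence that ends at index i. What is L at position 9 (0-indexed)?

dp[i] = 1 + max{dp[j] : j<i, a[j]<a[i]} (or 1 if no such j):
i:      0  1  2  3  4  5  6  7  8  9 10 11 12
a[i]:   9  3 12 10 11  7  2  4 13  6  8  5  1
dp:     1  1  2  2  3  2  1  2  4  3  4  3  1
At index 9 the value is 3.

3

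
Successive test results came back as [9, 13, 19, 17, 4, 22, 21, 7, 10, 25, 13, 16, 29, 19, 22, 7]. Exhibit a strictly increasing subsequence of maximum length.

Patience tails give the LIS length; then backtrack through the dp parents:
9 → extends → [9]
13 → extends → [9, 13]
19 → extends → [9, 13, 19]
17 → replaces 19 → [9, 13, 17]
4 → replaces 9 → [4, 13, 17]
22 → extends → [4, 13, 17, 22]
21 → replaces 22 → [4, 13, 17, 21]
7 → replaces 13 → [4, 7, 17, 21]
10 → replaces 17 → [4, 7, 10, 21]
25 → extends → [4, 7, 10, 21, 25]
13 → replaces 21 → [4, 7, 10, 13, 25]
16 → replaces 25 → [4, 7, 10, 13, 16]
29 → extends → [4, 7, 10, 13, 16, 29]
19 → replaces 29 → [4, 7, 10, 13, 16, 19]
22 → extends → [4, 7, 10, 13, 16, 19, 22]
7 → already a tail → [4, 7, 10, 13, 16, 19, 22]
Length 7; one witness is 4, 7, 10, 13, 16, 19, 22.

4, 7, 10, 13, 16, 19, 22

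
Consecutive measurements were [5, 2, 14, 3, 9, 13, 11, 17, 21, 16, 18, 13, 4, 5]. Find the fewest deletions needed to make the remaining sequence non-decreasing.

8

Fewest deletions = n − (longest non-decreasing subsequence).
i:      1  2  3  4  5  6  7  8  9 10 11 12 13 14
a[i]:   5  2 14  3  9 13 11 17 21 16 18 13  4  5
dp:     1  1  2  2  3  4  4  5  6  5  6  5  3  4
max dp = 6, so deletions = 14 − 6 = 8.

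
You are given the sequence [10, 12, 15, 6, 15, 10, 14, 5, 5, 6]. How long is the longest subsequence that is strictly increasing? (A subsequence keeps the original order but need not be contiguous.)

3

Track the smallest tail for each achievable length (strict):
10 → extends → [10]
12 → extends → [10, 12]
15 → extends → [10, 12, 15]
6 → replaces 10 → [6, 12, 15]
15 → already a tail → [6, 12, 15]
10 → replaces 12 → [6, 10, 15]
14 → replaces 15 → [6, 10, 14]
5 → replaces 6 → [5, 10, 14]
5 → already a tail → [5, 10, 14]
6 → replaces 10 → [5, 6, 14]
Three tails, so the longest strictly increasing subsequence has length 3 (e.g. 10, 12, 15).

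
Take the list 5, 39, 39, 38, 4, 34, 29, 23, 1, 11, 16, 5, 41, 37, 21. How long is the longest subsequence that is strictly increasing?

4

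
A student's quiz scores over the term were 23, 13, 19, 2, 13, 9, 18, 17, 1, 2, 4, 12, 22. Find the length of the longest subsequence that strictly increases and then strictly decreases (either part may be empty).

5

inc[i] = longest strictly increasing subsequence ending at i; dec[i] = longest strictly decreasing subsequence starting at i:
i:      1  2  3  4  5  6  7  8  9 10 11 12 13
a[i]:  23 13 19  2 13  9 18 17  1  2  4 12 22
inc:    1  1  2  1  2  2  3  3  1  2  3  4  5
dec:    5  3  4  2  3  2  3  2  1  1  1  1  1
Best peak at i=1 (value 23): inc=1, dec=5, length 1+5−1 = 5.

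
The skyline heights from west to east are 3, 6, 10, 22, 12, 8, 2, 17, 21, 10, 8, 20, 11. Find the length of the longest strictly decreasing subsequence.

4

Negate each value so 'decreasing' becomes 'increasing', then run patience tails on the negated sequence:
-3 → extends → [-3]
-6 → replaces -3 → [-6]
-10 → replaces -6 → [-10]
-22 → replaces -10 → [-22]
-12 → extends → [-22, -12]
-8 → extends → [-22, -12, -8]
-2 → extends → [-22, -12, -8, -2]
-17 → replaces -12 → [-22, -17, -8, -2]
-21 → replaces -17 → [-22, -21, -8, -2]
-10 → replaces -8 → [-22, -21, -10, -2]
-8 → replaces -2 → [-22, -21, -10, -8]
-20 → replaces -10 → [-22, -21, -20, -8]
-11 → replaces -8 → [-22, -21, -20, -11]
Four tails, so the longest strictly decreasing subsequence of the original has length 4.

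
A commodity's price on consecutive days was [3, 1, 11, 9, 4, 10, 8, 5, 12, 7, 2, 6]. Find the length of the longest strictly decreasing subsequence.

Negate each value so 'decreasing' becomes 'increasing', then run patience tails on the negated sequence:
-3 → extends → [-3]
-1 → extends → [-3, -1]
-11 → replaces -3 → [-11, -1]
-9 → replaces -1 → [-11, -9]
-4 → extends → [-11, -9, -4]
-10 → replaces -9 → [-11, -10, -4]
-8 → replaces -4 → [-11, -10, -8]
-5 → extends → [-11, -10, -8, -5]
-12 → replaces -11 → [-12, -10, -8, -5]
-7 → replaces -5 → [-12, -10, -8, -7]
-2 → extends → [-12, -10, -8, -7, -2]
-6 → replaces -2 → [-12, -10, -8, -7, -6]
Five tails, so the longest strictly decreasing subsequence of the original has length 5.

5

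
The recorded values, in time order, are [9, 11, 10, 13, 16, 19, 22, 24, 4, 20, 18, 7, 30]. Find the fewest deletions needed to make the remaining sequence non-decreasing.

5

Fewest deletions = n − (longest non-decreasing subsequence).
Patience tails:
9 → extends → [9]
11 → extends → [9, 11]
10 → replaces 11 → [9, 10]
13 → extends → [9, 10, 13]
16 → extends → [9, 10, 13, 16]
19 → extends → [9, 10, 13, 16, 19]
22 → extends → [9, 10, 13, 16, 19, 22]
24 → extends → [9, 10, 13, 16, 19, 22, 24]
4 → replaces 9 → [4, 10, 13, 16, 19, 22, 24]
20 → replaces 22 → [4, 10, 13, 16, 19, 20, 24]
18 → replaces 19 → [4, 10, 13, 16, 18, 20, 24]
7 → replaces 10 → [4, 7, 13, 16, 18, 20, 24]
30 → extends → [4, 7, 13, 16, 18, 20, 24, 30]
Longest non-decreasing subsequence has length 8, so deletions = 13 − 8 = 5.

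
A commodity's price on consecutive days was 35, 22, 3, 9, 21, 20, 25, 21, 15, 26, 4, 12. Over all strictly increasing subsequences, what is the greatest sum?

84

Let S[i] be the best sum of a strictly increasing subsequence ending at i:
i:      1  2  3  4  5  6  7  8  9 10 11 12
a[i]:  35 22  3  9 21 20 25 21 15 26  4 12
S:     35 22  3 12 33 32 58 53 27 84  7 24
Maximum is 84 (e.g. 3 + 9 + 21 + 25 + 26).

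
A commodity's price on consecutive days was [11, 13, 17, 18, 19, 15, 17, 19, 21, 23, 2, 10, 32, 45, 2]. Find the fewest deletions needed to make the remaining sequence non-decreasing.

Fewest deletions = n − (longest non-decreasing subsequence).
Patience tails:
11 → extends → [11]
13 → extends → [11, 13]
17 → extends → [11, 13, 17]
18 → extends → [11, 13, 17, 18]
19 → extends → [11, 13, 17, 18, 19]
15 → replaces 17 → [11, 13, 15, 18, 19]
17 → replaces 18 → [11, 13, 15, 17, 19]
19 → extends → [11, 13, 15, 17, 19, 19]
21 → extends → [11, 13, 15, 17, 19, 19, 21]
23 → extends → [11, 13, 15, 17, 19, 19, 21, 23]
2 → replaces 11 → [2, 13, 15, 17, 19, 19, 21, 23]
10 → replaces 13 → [2, 10, 15, 17, 19, 19, 21, 23]
32 → extends → [2, 10, 15, 17, 19, 19, 21, 23, 32]
45 → extends → [2, 10, 15, 17, 19, 19, 21, 23, 32, 45]
2 → replaces 10 → [2, 2, 15, 17, 19, 19, 21, 23, 32, 45]
Longest non-decreasing subsequence has length 10, so deletions = 15 − 10 = 5.

5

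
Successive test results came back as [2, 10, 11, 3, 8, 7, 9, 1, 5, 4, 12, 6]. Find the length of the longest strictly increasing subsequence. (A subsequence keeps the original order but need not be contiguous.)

5

Track the smallest tail for each achievable length (strict):
2 → extends → [2]
10 → extends → [2, 10]
11 → extends → [2, 10, 11]
3 → replaces 10 → [2, 3, 11]
8 → replaces 11 → [2, 3, 8]
7 → replaces 8 → [2, 3, 7]
9 → extends → [2, 3, 7, 9]
1 → replaces 2 → [1, 3, 7, 9]
5 → replaces 7 → [1, 3, 5, 9]
4 → replaces 5 → [1, 3, 4, 9]
12 → extends → [1, 3, 4, 9, 12]
6 → replaces 9 → [1, 3, 4, 6, 12]
Five tails, so the longest strictly increasing subsequence has length 5 (e.g. 2, 3, 8, 9, 12).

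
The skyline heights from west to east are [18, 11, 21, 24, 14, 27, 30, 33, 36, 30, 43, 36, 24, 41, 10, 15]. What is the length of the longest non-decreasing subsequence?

9

Let dp[i] be the length of the longest such subsequence ending at index i:
i:      1  2  3  4  5  6  7  8  9 10 11 12 13 14 15 16
a[i]:  18 11 21 24 14 27 30 33 36 30 43 36 24 41 10 15
dp:     1  1  2  3  2  4  5  6  7  6  8  8  4  9  1  3
Maximum dp value is 9.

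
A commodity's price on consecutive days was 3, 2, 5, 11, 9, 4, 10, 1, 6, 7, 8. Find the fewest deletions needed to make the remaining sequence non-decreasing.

Fewest deletions = n − (longest non-decreasing subsequence).
i:      1  2  3  4  5  6  7  8  9 10 11
a[i]:   3  2  5 11  9  4 10  1  6  7  8
dp:     1  1  2  3  3  2  4  1  3  4  5
max dp = 5, so deletions = 11 − 5 = 6.

6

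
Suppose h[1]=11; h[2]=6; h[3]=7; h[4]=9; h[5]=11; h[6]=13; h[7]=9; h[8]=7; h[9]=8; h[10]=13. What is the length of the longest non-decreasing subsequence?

6

Let dp[i] be the length of the longest such subsequence ending at index i:
i:      1  2  3  4  5  6  7  8  9 10
h[i]:  11  6  7  9 11 13  9  7  8 13
dp:     1  1  2  3  4  5  4  3  4  6
Maximum dp value is 6.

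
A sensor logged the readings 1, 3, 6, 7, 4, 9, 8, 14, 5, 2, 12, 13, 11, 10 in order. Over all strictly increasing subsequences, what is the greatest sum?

Let S[i] be the best sum of a strictly increasing subsequence ending at i:
i:      1  2  3  4  5  6  7  8  9 10 11 12 13 14
a[i]:   1  3  6  7  4  9  8 14  5  2 12 13 11 10
S:      1  4 10 17  8 26 25 40 13  3 38 51 37 36
Maximum is 51 (e.g. 1 + 3 + 6 + 7 + 9 + 12 + 13).

51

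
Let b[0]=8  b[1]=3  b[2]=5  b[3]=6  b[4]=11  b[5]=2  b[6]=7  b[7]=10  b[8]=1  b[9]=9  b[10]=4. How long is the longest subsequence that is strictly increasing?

5

Let dp[i] be the length of the longest such subsequence ending at index i:
i:      0  1  2  3  4  5  6  7  8  9 10
b[i]:   8  3  5  6 11  2  7 10  1  9  4
dp:     1  1  2  3  4  1  4  5  1  5  2
Maximum dp value is 5.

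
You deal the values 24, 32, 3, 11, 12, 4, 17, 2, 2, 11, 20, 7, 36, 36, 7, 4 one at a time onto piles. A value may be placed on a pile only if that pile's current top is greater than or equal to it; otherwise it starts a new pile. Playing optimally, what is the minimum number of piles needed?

The minimum number of non-increasing subsequences covering a sequence equals the length of its longest strictly increasing subsequence.
LIS length is 6 (e.g. 3, 11, 12, 17, 20, 36), so 6 piles are needed.

6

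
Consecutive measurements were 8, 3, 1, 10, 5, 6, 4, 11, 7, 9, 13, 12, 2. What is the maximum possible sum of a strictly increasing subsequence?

Let S[i] be the best sum of a strictly increasing subsequence ending at i:
i:      1  2  3  4  5  6  7  8  9 10 11 12 13
a[i]:   8  3  1 10  5  6  4 11  7  9 13 12  2
S:      8  3  1 18  8 14  7 29 21 30 43 42  3
Maximum is 43 (e.g. 3 + 5 + 6 + 7 + 9 + 13).

43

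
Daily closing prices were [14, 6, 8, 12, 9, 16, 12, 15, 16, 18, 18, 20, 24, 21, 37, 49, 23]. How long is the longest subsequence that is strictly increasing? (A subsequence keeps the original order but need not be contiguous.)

11

Track the smallest tail for each achievable length (strict):
14 → extends → [14]
6 → replaces 14 → [6]
8 → extends → [6, 8]
12 → extends → [6, 8, 12]
9 → replaces 12 → [6, 8, 9]
16 → extends → [6, 8, 9, 16]
12 → replaces 16 → [6, 8, 9, 12]
15 → extends → [6, 8, 9, 12, 15]
16 → extends → [6, 8, 9, 12, 15, 16]
18 → extends → [6, 8, 9, 12, 15, 16, 18]
18 → already a tail → [6, 8, 9, 12, 15, 16, 18]
20 → extends → [6, 8, 9, 12, 15, 16, 18, 20]
24 → extends → [6, 8, 9, 12, 15, 16, 18, 20, 24]
21 → replaces 24 → [6, 8, 9, 12, 15, 16, 18, 20, 21]
37 → extends → [6, 8, 9, 12, 15, 16, 18, 20, 21, 37]
49 → extends → [6, 8, 9, 12, 15, 16, 18, 20, 21, 37, 49]
23 → replaces 37 → [6, 8, 9, 12, 15, 16, 18, 20, 21, 23, 49]
Eleven tails, so the longest strictly increasing subsequence has length 11 (e.g. 6, 8, 9, 12, 15, 16, 18, 20, 24, 37, 49).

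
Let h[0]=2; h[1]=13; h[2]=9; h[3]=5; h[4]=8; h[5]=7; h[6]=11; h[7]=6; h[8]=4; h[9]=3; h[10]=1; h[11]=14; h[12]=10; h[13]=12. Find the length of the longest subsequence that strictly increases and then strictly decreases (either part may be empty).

9

inc[i] = longest strictly increasing subsequence ending at i; dec[i] = longest strictly decreasing subsequence starting at i:
i:      0  1  2  3  4  5  6  7  8  9 10 11 12 13
h[i]:   2 13  9  5  8  7 11  6  4  3  1 14 10 12
inc:    1  2  2  2  3  3  4  3  2  2  1  5  4  5
dec:    2  8  7  4  6  5  5  4  3  2  1  2  1  1
Best peak at i=1 (value 13): inc=2, dec=8, length 2+8−1 = 9.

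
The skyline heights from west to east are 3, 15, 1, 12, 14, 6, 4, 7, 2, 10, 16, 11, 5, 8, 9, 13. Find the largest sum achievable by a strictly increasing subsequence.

50

Let S[i] be the best sum of a strictly increasing subsequence ending at i:
i:      1  2  3  4  5  6  7  8  9 10 11 12 13 14 15 16
a[i]:   3 15  1 12 14  6  4  7  2 10 16 11  5  8  9 13
S:      3 18  1 15 29  9  7 16  3 26 45 37 12 24 33 50
Maximum is 50 (e.g. 3 + 6 + 7 + 10 + 11 + 13).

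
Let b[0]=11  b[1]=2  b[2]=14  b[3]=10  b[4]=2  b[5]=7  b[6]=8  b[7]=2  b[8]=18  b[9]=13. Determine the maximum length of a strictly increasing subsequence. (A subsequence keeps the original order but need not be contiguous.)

Track the smallest tail for each achievable length (strict):
11 → extends → [11]
2 → replaces 11 → [2]
14 → extends → [2, 14]
10 → replaces 14 → [2, 10]
2 → already a tail → [2, 10]
7 → replaces 10 → [2, 7]
8 → extends → [2, 7, 8]
2 → already a tail → [2, 7, 8]
18 → extends → [2, 7, 8, 18]
13 → replaces 18 → [2, 7, 8, 13]
Four tails, so the longest strictly increasing subsequence has length 4 (e.g. 2, 7, 8, 18).

4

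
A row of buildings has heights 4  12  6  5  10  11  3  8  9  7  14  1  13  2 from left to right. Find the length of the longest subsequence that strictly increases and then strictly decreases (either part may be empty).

7

inc[i] = longest strictly increasing subsequence ending at i; dec[i] = longest strictly decreasing subsequence starting at i:
i:      1  2  3  4  5  6  7  8  9 10 11 12 13 14
a[i]:   4 12  6  5 10 11  3  8  9  7 14  1 13  2
inc:    1  2  2  2  3  4  1  3  4  3  5  1  5  2
dec:    3  5  4  3  4  4  2  3  3  2  3  1  2  1
Best peak at i=6 (value 11): inc=4, dec=4, length 4+4−1 = 7.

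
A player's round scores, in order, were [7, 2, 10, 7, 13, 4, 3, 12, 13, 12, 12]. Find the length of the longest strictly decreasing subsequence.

Negate each value so 'decreasing' becomes 'increasing', then run patience tails on the negated sequence:
-7 → extends → [-7]
-2 → extends → [-7, -2]
-10 → replaces -7 → [-10, -2]
-7 → replaces -2 → [-10, -7]
-13 → replaces -10 → [-13, -7]
-4 → extends → [-13, -7, -4]
-3 → extends → [-13, -7, -4, -3]
-12 → replaces -7 → [-13, -12, -4, -3]
-13 → already a tail → [-13, -12, -4, -3]
-12 → already a tail → [-13, -12, -4, -3]
-12 → already a tail → [-13, -12, -4, -3]
Four tails, so the longest strictly decreasing subsequence of the original has length 4.

4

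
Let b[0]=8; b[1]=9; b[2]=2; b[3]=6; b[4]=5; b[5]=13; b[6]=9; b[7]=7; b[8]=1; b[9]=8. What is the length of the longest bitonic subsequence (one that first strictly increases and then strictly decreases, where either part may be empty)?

inc[i] = longest strictly increasing subsequence ending at i; dec[i] = longest strictly decreasing subsequence starting at i:
i:      0  1  2  3  4  5  6  7  8  9
b[i]:   8  9  2  6  5 13  9  7  1  8
inc:    1  2  1  2  2  3  3  3  1  4
dec:    4  4  2  3  2  4  3  2  1  1
Best peak at i=5 (value 13): inc=3, dec=4, length 3+4−1 = 6.

6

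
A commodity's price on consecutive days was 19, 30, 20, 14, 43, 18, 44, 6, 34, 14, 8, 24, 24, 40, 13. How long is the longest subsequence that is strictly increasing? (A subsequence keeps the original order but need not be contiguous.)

4

Track the smallest tail for each achievable length (strict):
19 → extends → [19]
30 → extends → [19, 30]
20 → replaces 30 → [19, 20]
14 → replaces 19 → [14, 20]
43 → extends → [14, 20, 43]
18 → replaces 20 → [14, 18, 43]
44 → extends → [14, 18, 43, 44]
6 → replaces 14 → [6, 18, 43, 44]
34 → replaces 43 → [6, 18, 34, 44]
14 → replaces 18 → [6, 14, 34, 44]
8 → replaces 14 → [6, 8, 34, 44]
24 → replaces 34 → [6, 8, 24, 44]
24 → already a tail → [6, 8, 24, 44]
40 → replaces 44 → [6, 8, 24, 40]
13 → replaces 24 → [6, 8, 13, 40]
Four tails, so the longest strictly increasing subsequence has length 4 (e.g. 19, 30, 43, 44).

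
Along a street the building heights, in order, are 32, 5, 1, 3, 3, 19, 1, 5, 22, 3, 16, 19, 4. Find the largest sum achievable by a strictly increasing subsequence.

46

Let S[i] be the best sum of a strictly increasing subsequence ending at i:
i:      1  2  3  4  5  6  7  8  9 10 11 12 13
a[i]:  32  5  1  3  3 19  1  5 22  3 16 19  4
S:     32  5  1  4  4 24  1  9 46  4 25 44  8
Maximum is 46 (e.g. 5 + 19 + 22).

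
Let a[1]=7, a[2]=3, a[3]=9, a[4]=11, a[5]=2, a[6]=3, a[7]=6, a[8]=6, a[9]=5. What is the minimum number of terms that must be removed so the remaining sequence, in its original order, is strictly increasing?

6

Fewest deletions = n − (longest strictly increasing subsequence).
Patience tails:
7 → extends → [7]
3 → replaces 7 → [3]
9 → extends → [3, 9]
11 → extends → [3, 9, 11]
2 → replaces 3 → [2, 9, 11]
3 → replaces 9 → [2, 3, 11]
6 → replaces 11 → [2, 3, 6]
6 → already a tail → [2, 3, 6]
5 → replaces 6 → [2, 3, 5]
Longest strictly increasing subsequence has length 3, so deletions = 9 − 3 = 6.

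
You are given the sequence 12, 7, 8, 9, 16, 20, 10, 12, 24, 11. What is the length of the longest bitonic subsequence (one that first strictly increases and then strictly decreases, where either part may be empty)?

7

inc[i] = longest strictly increasing subsequence ending at i; dec[i] = longest strictly decreasing subsequence starting at i:
i:      1  2  3  4  5  6  7  8  9 10
a[i]:  12  7  8  9 16 20 10 12 24 11
inc:    1  1  2  3  4  5  4  5  6  5
dec:    2  1  1  1  3  3  1  2  2  1
Best peak at i=6 (value 20): inc=5, dec=3, length 5+3−1 = 7.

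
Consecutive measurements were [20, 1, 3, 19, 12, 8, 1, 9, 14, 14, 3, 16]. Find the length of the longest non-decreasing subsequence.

Track the smallest tail for each achievable length (allowing ties):
20 → extends → [20]
1 → replaces 20 → [1]
3 → extends → [1, 3]
19 → extends → [1, 3, 19]
12 → replaces 19 → [1, 3, 12]
8 → replaces 12 → [1, 3, 8]
1 → replaces 3 → [1, 1, 8]
9 → extends → [1, 1, 8, 9]
14 → extends → [1, 1, 8, 9, 14]
14 → extends → [1, 1, 8, 9, 14, 14]
3 → replaces 8 → [1, 1, 3, 9, 14, 14]
16 → extends → [1, 1, 3, 9, 14, 14, 16]
Seven tails, so the longest non-decreasing subsequence has length 7 (e.g. 1, 3, 8, 9, 14, 14, 16).

7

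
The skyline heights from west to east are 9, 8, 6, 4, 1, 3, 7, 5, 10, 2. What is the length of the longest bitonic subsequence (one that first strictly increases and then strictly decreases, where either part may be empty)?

6

inc[i] = longest strictly increasing subsequence ending at i; dec[i] = longest strictly decreasing subsequence starting at i:
i:      1  2  3  4  5  6  7  8  9 10
a[i]:   9  8  6  4  1  3  7  5 10  2
inc:    1  1  1  1  1  2  3  3  4  2
dec:    6  5  4  3  1  2  3  2  2  1
Best peak at i=1 (value 9): inc=1, dec=6, length 1+6−1 = 6.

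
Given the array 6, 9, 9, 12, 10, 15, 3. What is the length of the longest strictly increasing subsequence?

4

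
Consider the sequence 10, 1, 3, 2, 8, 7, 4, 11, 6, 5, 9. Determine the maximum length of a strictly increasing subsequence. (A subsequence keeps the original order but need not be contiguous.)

5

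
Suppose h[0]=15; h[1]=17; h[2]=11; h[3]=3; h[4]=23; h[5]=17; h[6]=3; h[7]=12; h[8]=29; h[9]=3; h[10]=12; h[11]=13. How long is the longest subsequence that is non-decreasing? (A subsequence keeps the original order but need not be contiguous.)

5

Let dp[i] be the length of the longest such subsequence ending at index i:
i:      0  1  2  3  4  5  6  7  8  9 10 11
h[i]:  15 17 11  3 23 17  3 12 29  3 12 13
dp:     1  2  1  1  3  3  2  3  4  3  4  5
Maximum dp value is 5.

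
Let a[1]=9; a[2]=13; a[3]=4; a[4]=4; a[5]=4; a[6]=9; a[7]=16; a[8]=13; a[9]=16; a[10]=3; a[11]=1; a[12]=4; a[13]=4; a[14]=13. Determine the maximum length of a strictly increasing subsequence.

4

Let dp[i] be the length of the longest such subsequence ending at index i:
i:      1  2  3  4  5  6  7  8  9 10 11 12 13 14
a[i]:   9 13  4  4  4  9 16 13 16  3  1  4  4 13
dp:     1  2  1  1  1  2  3  3  4  1  1  2  2  3
Maximum dp value is 4.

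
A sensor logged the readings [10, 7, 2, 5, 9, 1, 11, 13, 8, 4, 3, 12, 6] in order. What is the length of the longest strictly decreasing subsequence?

Negate each value so 'decreasing' becomes 'increasing', then run patience tails on the negated sequence:
-10 → extends → [-10]
-7 → extends → [-10, -7]
-2 → extends → [-10, -7, -2]
-5 → replaces -2 → [-10, -7, -5]
-9 → replaces -7 → [-10, -9, -5]
-1 → extends → [-10, -9, -5, -1]
-11 → replaces -10 → [-11, -9, -5, -1]
-13 → replaces -11 → [-13, -9, -5, -1]
-8 → replaces -5 → [-13, -9, -8, -1]
-4 → replaces -1 → [-13, -9, -8, -4]
-3 → extends → [-13, -9, -8, -4, -3]
-12 → replaces -9 → [-13, -12, -8, -4, -3]
-6 → replaces -4 → [-13, -12, -8, -6, -3]
Five tails, so the longest strictly decreasing subsequence of the original has length 5.

5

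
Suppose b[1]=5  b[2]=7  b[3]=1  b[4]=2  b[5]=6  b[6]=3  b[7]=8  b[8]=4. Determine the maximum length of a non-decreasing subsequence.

Track the smallest tail for each achievable length (allowing ties):
5 → extends → [5]
7 → extends → [5, 7]
1 → replaces 5 → [1, 7]
2 → replaces 7 → [1, 2]
6 → extends → [1, 2, 6]
3 → replaces 6 → [1, 2, 3]
8 → extends → [1, 2, 3, 8]
4 → replaces 8 → [1, 2, 3, 4]
Four tails, so the longest non-decreasing subsequence has length 4 (e.g. 1, 2, 6, 8).

4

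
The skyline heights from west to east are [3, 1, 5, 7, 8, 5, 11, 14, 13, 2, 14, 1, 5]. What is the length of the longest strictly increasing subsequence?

Let dp[i] be the length of the longest such subsequence ending at index i:
i:      1  2  3  4  5  6  7  8  9 10 11 12 13
a[i]:   3  1  5  7  8  5 11 14 13  2 14  1  5
dp:     1  1  2  3  4  2  5  6  6  2  7  1  3
Maximum dp value is 7.

7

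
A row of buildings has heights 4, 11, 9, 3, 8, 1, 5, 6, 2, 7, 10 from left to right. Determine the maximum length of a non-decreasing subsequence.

Let dp[i] be the length of the longest such subsequence ending at index i:
i:      1  2  3  4  5  6  7  8  9 10 11
a[i]:   4 11  9  3  8  1  5  6  2  7 10
dp:     1  2  2  1  2  1  2  3  2  4  5
Maximum dp value is 5.

5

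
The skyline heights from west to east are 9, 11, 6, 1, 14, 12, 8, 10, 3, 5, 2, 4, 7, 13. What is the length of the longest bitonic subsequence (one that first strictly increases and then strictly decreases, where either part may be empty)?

inc[i] = longest strictly increasing subsequence ending at i; dec[i] = longest strictly decreasing subsequence starting at i:
i:      1  2  3  4  5  6  7  8  9 10 11 12 13 14
a[i]:   9 11  6  1 14 12  8 10  3  5  2  4  7 13
inc:    1  2  1  1  3  3  2  3  2  3  2  3  4  5
dec:    4  4  3  1  5  4  3  3  2  2  1  1  1  1
Best peak at i=5 (value 14): inc=3, dec=5, length 3+5−1 = 7.

7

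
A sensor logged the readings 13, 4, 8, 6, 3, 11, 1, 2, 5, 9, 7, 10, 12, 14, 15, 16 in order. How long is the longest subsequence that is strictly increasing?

9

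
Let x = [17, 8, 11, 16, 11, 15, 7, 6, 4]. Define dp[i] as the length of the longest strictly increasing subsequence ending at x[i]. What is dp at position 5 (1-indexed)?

dp[i] = 1 + max{dp[j] : j<i, x[j]<x[i]} (or 1 if no such j):
i:      1  2  3  4  5  6  7  8  9
x[i]:  17  8 11 16 11 15  7  6  4
dp:     1  1  2  3  2  3  1  1  1
At index 5 the value is 2.

2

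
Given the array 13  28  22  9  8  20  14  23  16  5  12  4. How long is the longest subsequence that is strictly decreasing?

Negate each value so 'decreasing' becomes 'increasing', then run patience tails on the negated sequence:
-13 → extends → [-13]
-28 → replaces -13 → [-28]
-22 → extends → [-28, -22]
-9 → extends → [-28, -22, -9]
-8 → extends → [-28, -22, -9, -8]
-20 → replaces -9 → [-28, -22, -20, -8]
-14 → replaces -8 → [-28, -22, -20, -14]
-23 → replaces -22 → [-28, -23, -20, -14]
-16 → replaces -14 → [-28, -23, -20, -16]
-5 → extends → [-28, -23, -20, -16, -5]
-12 → replaces -5 → [-28, -23, -20, -16, -12]
-4 → extends → [-28, -23, -20, -16, -12, -4]
Six tails, so the longest strictly decreasing subsequence of the original has length 6.

6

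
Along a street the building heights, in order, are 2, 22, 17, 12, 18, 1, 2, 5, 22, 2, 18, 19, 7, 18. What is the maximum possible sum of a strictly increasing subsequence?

59

Let S[i] be the best sum of a strictly increasing subsequence ending at i:
i:      1  2  3  4  5  6  7  8  9 10 11 12 13 14
a[i]:   2 22 17 12 18  1  2  5 22  2 18 19  7 18
S:      2 24 19 14 37  1  3  8 59  3 37 56 15 37
Maximum is 59 (e.g. 2 + 17 + 18 + 22).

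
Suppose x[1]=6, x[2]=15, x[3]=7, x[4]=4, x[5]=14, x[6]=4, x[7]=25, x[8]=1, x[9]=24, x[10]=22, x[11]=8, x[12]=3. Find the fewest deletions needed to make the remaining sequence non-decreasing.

8

Fewest deletions = n − (longest non-decreasing subsequence).
i:      1  2  3  4  5  6  7  8  9 10 11 12
x[i]:   6 15  7  4 14  4 25  1 24 22  8  3
dp:     1  2  2  1  3  2  4  1  4  4  3  2
max dp = 4, so deletions = 12 − 4 = 8.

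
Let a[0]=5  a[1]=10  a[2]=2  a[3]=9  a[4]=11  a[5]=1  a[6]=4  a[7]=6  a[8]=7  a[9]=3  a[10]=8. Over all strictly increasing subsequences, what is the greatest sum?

27

Let S[i] be the best sum of a strictly increasing subsequence ending at i:
i:      0  1  2  3  4  5  6  7  8  9 10
a[i]:   5 10  2  9 11  1  4  6  7  3  8
S:      5 15  2 14 26  1  6 12 19  5 27
Maximum is 27 (e.g. 2 + 4 + 6 + 7 + 8).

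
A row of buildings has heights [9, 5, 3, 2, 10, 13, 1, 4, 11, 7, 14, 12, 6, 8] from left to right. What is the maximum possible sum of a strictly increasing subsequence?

Let S[i] be the best sum of a strictly increasing subsequence ending at i:
i:      1  2  3  4  5  6  7  8  9 10 11 12 13 14
a[i]:   9  5  3  2 10 13  1  4 11  7 14 12  6  8
S:      9  5  3  2 19 32  1  7 30 14 46 42 13 22
Maximum is 46 (e.g. 9 + 10 + 13 + 14).

46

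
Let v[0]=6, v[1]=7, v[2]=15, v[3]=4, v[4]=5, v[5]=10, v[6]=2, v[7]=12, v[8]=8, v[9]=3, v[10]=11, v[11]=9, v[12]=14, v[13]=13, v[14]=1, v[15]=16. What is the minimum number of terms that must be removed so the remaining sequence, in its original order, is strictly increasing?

10

Fewest deletions = n − (longest strictly increasing subsequence).
i:      0  1  2  3  4  5  6  7  8  9 10 11 12 13 14 15
v[i]:   6  7 15  4  5 10  2 12  8  3 11  9 14 13  1 16
dp:     1  2  3  1  2  3  1  4  3  2  4  4  5  5  1  6
max dp = 6, so deletions = 16 − 6 = 10.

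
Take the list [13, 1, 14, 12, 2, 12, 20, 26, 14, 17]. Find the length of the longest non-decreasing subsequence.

5

Track the smallest tail for each achievable length (allowing ties):
13 → extends → [13]
1 → replaces 13 → [1]
14 → extends → [1, 14]
12 → replaces 14 → [1, 12]
2 → replaces 12 → [1, 2]
12 → extends → [1, 2, 12]
20 → extends → [1, 2, 12, 20]
26 → extends → [1, 2, 12, 20, 26]
14 → replaces 20 → [1, 2, 12, 14, 26]
17 → replaces 26 → [1, 2, 12, 14, 17]
Five tails, so the longest non-decreasing subsequence has length 5 (e.g. 1, 12, 12, 20, 26).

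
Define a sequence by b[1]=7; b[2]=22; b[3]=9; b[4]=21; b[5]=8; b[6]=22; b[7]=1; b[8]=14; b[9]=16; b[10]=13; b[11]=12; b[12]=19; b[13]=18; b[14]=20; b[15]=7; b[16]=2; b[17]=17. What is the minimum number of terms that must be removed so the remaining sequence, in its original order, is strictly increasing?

11

Fewest deletions = n − (longest strictly increasing subsequence).
Patience tails:
7 → extends → [7]
22 → extends → [7, 22]
9 → replaces 22 → [7, 9]
21 → extends → [7, 9, 21]
8 → replaces 9 → [7, 8, 21]
22 → extends → [7, 8, 21, 22]
1 → replaces 7 → [1, 8, 21, 22]
14 → replaces 21 → [1, 8, 14, 22]
16 → replaces 22 → [1, 8, 14, 16]
13 → replaces 14 → [1, 8, 13, 16]
12 → replaces 13 → [1, 8, 12, 16]
19 → extends → [1, 8, 12, 16, 19]
18 → replaces 19 → [1, 8, 12, 16, 18]
20 → extends → [1, 8, 12, 16, 18, 20]
7 → replaces 8 → [1, 7, 12, 16, 18, 20]
2 → replaces 7 → [1, 2, 12, 16, 18, 20]
17 → replaces 18 → [1, 2, 12, 16, 17, 20]
Longest strictly increasing subsequence has length 6, so deletions = 17 − 6 = 11.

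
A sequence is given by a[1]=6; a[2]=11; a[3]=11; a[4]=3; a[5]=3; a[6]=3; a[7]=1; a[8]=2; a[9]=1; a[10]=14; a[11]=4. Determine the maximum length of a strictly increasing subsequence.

3

Let dp[i] be the length of the longest such subsequence ending at index i:
i:      1  2  3  4  5  6  7  8  9 10 11
a[i]:   6 11 11  3  3  3  1  2  1 14  4
dp:     1  2  2  1  1  1  1  2  1  3  3
Maximum dp value is 3.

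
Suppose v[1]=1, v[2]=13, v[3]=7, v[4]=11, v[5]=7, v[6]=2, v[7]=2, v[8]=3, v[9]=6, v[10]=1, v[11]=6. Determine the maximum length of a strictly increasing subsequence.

Track the smallest tail for each achievable length (strict):
1 → extends → [1]
13 → extends → [1, 13]
7 → replaces 13 → [1, 7]
11 → extends → [1, 7, 11]
7 → already a tail → [1, 7, 11]
2 → replaces 7 → [1, 2, 11]
2 → already a tail → [1, 2, 11]
3 → replaces 11 → [1, 2, 3]
6 → extends → [1, 2, 3, 6]
1 → already a tail → [1, 2, 3, 6]
6 → already a tail → [1, 2, 3, 6]
Four tails, so the longest strictly increasing subsequence has length 4 (e.g. 1, 2, 3, 6).

4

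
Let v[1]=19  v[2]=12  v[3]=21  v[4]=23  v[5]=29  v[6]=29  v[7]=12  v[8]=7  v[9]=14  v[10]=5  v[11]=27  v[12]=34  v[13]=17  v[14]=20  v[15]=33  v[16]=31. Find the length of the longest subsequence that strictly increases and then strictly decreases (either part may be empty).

inc[i] = longest strictly increasing subsequence ending at i; dec[i] = longest strictly decreasing subsequence starting at i:
i:      1  2  3  4  5  6  7  8  9 10 11 12 13 14 15 16
v[i]:  19 12 21 23 29 29 12  7 14  5 27 34 17 20 33 31
inc:    1  1  2  3  4  4  1  1  2  1  4  5  3  4  5  5
dec:    4  3  4  4  4  4  3  2  2  1  2  3  1  1  2  1
Best peak at i=5 (value 29): inc=4, dec=4, length 4+4−1 = 7.

7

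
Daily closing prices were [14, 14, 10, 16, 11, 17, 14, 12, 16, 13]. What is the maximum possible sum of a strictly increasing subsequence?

Let S[i] be the best sum of a strictly increasing subsequence ending at i:
i:      1  2  3  4  5  6  7  8  9 10
a[i]:  14 14 10 16 11 17 14 12 16 13
S:     14 14 10 30 21 47 35 33 51 46
Maximum is 51 (e.g. 10 + 11 + 14 + 16).

51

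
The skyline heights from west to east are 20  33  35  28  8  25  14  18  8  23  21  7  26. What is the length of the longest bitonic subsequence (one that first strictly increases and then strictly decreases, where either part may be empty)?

inc[i] = longest strictly increasing subsequence ending at i; dec[i] = longest strictly decreasing subsequence starting at i:
i:      1  2  3  4  5  6  7  8  9 10 11 12 13
a[i]:  20 33 35 28  8 25 14 18  8 23 21  7 26
inc:    1  2  3  2  1  2  2  3  1  4  4  1  5
dec:    4  6  6  5  2  4  3  3  2  3  2  1  1
Best peak at i=3 (value 35): inc=3, dec=6, length 3+6−1 = 8.

8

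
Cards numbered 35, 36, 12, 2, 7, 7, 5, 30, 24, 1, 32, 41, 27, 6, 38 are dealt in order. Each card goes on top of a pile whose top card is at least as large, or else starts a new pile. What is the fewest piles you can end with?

5

Place each on the leftmost legal pile:
35 → new pile 1 (tops now [35])
36 → new pile 2 (tops now [35, 36])
12 → pile 1 (tops now [12, 36])
2 → pile 1 (tops now [2, 36])
7 → pile 2 (tops now [2, 7])
7 → pile 2 (tops now [2, 7])
5 → pile 2 (tops now [2, 5])
30 → new pile 3 (tops now [2, 5, 30])
24 → pile 3 (tops now [2, 5, 24])
1 → pile 1 (tops now [1, 5, 24])
32 → new pile 4 (tops now [1, 5, 24, 32])
41 → new pile 5 (tops now [1, 5, 24, 32, 41])
27 → pile 4 (tops now [1, 5, 24, 27, 41])
6 → pile 3 (tops now [1, 5, 6, 27, 41])
38 → pile 5 (tops now [1, 5, 6, 27, 38])
Five piles.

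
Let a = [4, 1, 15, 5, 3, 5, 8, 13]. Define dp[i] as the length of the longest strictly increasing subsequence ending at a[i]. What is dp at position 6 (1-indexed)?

3

dp[i] = 1 + max{dp[j] : j<i, a[j]<a[i]} (or 1 if no such j):
i:      1  2  3  4  5  6  7  8
a[i]:   4  1 15  5  3  5  8 13
dp:     1  1  2  2  2  3  4  5
At index 6 the value is 3.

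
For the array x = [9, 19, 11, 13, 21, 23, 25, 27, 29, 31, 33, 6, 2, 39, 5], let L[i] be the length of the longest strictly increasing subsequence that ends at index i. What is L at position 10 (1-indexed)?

dp[i] = 1 + max{dp[j] : j<i, x[j]<x[i]} (or 1 if no such j):
i:      1  2  3  4  5  6  7  8  9 10 11 12 13 14 15
x[i]:   9 19 11 13 21 23 25 27 29 31 33  6  2 39  5
dp:     1  2  2  3  4  5  6  7  8  9 10  1  1 11  2
At index 10 the value is 9.

9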